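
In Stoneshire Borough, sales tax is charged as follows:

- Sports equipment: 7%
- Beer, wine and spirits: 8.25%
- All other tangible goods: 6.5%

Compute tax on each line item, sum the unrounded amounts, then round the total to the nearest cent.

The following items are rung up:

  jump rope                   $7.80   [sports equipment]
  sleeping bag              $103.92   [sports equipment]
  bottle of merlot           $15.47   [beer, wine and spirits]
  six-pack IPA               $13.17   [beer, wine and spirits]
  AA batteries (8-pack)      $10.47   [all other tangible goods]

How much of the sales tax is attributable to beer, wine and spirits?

Bottle of merlot $15.47: beer, wine and spirits → 8.25% → $1.276275
Six-pack IPA $13.17: beer, wine and spirits → 8.25% → $1.086525
Tax on beer, wine and spirits: unrounded sum = $2.3628 → $2.36

$2.36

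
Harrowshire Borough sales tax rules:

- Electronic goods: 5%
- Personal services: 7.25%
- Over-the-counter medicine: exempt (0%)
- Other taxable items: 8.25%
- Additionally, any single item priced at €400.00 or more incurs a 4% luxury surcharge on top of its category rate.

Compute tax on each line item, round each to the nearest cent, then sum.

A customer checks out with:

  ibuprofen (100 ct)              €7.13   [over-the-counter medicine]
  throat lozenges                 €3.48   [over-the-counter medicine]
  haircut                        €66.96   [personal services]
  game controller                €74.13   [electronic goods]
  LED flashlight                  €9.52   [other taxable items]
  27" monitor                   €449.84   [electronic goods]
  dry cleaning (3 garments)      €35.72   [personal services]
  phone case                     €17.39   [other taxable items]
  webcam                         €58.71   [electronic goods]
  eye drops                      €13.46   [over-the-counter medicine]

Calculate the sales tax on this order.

Ibuprofen (100 ct) €7.13: over-the-counter medicine → 0% → €0.00
Throat lozenges €3.48: over-the-counter medicine → 0% → €0.00
Haircut €66.96: personal services → 7.25% → €4.85
Game controller €74.13: electronic goods → 5% → €3.71
LED flashlight €9.52: other taxable items → 8.25% → €0.79
27" monitor €449.84: electronic goods → 5% + 4% surcharge = 9% → €40.49
Dry cleaning (3 garments) €35.72: personal services → 7.25% → €2.59
Phone case €17.39: other taxable items → 8.25% → €1.43
Webcam €58.71: electronic goods → 5% → €2.94
Eye drops €13.46: over-the-counter medicine → 0% → €0.00
Total tax = €4.85 + €3.71 + €0.79 + €40.49 + €2.59 + €1.43 + €2.94 = €56.80

€56.80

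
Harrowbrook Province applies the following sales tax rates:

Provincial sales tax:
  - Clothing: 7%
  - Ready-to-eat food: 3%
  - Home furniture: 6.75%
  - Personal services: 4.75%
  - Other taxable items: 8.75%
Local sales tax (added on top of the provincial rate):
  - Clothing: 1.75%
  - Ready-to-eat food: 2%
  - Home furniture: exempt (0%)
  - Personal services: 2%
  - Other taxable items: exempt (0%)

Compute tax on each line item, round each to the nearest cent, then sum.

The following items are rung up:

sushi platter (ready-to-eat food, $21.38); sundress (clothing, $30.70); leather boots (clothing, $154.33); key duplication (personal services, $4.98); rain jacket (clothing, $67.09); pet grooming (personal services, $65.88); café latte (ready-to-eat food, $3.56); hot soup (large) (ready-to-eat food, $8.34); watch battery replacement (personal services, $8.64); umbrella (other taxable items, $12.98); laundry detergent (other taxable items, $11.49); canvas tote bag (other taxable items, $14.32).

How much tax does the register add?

Sushi platter $21.38: ready-to-eat food → 3% + 2% local = 5% → $1.07
Sundress $30.70: clothing → 7% + 1.75% local = 8.75% → $2.69
Leather boots $154.33: clothing → 7% + 1.75% local = 8.75% → $13.50
Key duplication $4.98: personal services → 4.75% + 2% local = 6.75% → $0.34
Rain jacket $67.09: clothing → 7% + 1.75% local = 8.75% → $5.87
Pet grooming $65.88: personal services → 4.75% + 2% local = 6.75% → $4.45
Café latte $3.56: ready-to-eat food → 3% + 2% local = 5% → $0.18
Hot soup (large) $8.34: ready-to-eat food → 3% + 2% local = 5% → $0.42
Watch battery replacement $8.64: personal services → 4.75% + 2% local = 6.75% → $0.58
Umbrella $12.98: other taxable items → 8.75% + 0% local = 8.75% → $1.14
Laundry detergent $11.49: other taxable items → 8.75% + 0% local = 8.75% → $1.01
Canvas tote bag $14.32: other taxable items → 8.75% + 0% local = 8.75% → $1.25
Total tax = $1.07 + $2.69 + $13.50 + $0.34 + $5.87 + $4.45 + $0.18 + $0.42 + $0.58 + $1.14 + $1.01 + $1.25 = $32.50

$32.50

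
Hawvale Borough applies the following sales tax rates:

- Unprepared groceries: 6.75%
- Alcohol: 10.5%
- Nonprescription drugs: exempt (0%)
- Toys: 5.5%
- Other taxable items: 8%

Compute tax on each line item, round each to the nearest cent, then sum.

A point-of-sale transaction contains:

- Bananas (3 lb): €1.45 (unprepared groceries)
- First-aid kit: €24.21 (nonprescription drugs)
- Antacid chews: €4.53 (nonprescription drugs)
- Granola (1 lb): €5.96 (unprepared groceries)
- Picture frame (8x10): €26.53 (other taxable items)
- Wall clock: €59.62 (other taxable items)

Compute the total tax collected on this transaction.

€7.39

Bananas (3 lb) €1.45: unprepared groceries → 6.75% → €0.10
First-aid kit €24.21: nonprescription drugs → 0% → €0.00
Antacid chews €4.53: nonprescription drugs → 0% → €0.00
Granola (1 lb) €5.96: unprepared groceries → 6.75% → €0.40
Picture frame (8x10) €26.53: other taxable items → 8% → €2.12
Wall clock €59.62: other taxable items → 8% → €4.77
Total tax = €0.10 + €0.40 + €2.12 + €4.77 = €7.39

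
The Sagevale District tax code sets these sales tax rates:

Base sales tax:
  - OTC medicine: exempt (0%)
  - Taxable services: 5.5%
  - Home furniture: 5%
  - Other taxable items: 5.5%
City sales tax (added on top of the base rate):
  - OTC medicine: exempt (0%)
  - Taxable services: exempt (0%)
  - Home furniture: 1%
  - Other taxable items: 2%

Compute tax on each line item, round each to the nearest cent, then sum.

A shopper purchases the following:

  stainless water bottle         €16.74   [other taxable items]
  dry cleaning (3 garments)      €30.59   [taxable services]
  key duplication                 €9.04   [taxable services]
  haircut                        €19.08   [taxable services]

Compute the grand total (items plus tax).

€79.94

Stainless water bottle €16.74: other taxable items → 5.5% + 2% city = 7.5% → €1.26
Dry cleaning (3 garments) €30.59: taxable services → 5.5% + 0% city = 5.5% → €1.68
Key duplication €9.04: taxable services → 5.5% + 0% city = 5.5% → €0.50
Haircut €19.08: taxable services → 5.5% + 0% city = 5.5% → €1.05
Subtotal = €75.45; tax = €4.49; total due = €79.94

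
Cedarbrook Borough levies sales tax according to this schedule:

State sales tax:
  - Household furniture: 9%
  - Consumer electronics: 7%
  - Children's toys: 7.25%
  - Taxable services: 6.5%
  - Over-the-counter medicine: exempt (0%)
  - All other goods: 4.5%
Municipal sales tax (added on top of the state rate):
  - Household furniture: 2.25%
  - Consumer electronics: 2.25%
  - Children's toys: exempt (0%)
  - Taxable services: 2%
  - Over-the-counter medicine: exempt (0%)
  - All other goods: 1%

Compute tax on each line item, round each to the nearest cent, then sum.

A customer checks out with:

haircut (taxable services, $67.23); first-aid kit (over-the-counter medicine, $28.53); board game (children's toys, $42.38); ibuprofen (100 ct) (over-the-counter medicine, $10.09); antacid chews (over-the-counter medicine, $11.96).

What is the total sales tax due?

$8.78

Haircut $67.23: taxable services → 6.5% + 2% municipal = 8.5% → $5.71
First-aid kit $28.53: over-the-counter medicine → 0% + 0% municipal = 0% → $0.00
Board game $42.38: children's toys → 7.25% + 0% municipal = 7.25% → $3.07
Ibuprofen (100 ct) $10.09: over-the-counter medicine → 0% + 0% municipal = 0% → $0.00
Antacid chews $11.96: over-the-counter medicine → 0% + 0% municipal = 0% → $0.00
Total tax = $5.71 + $3.07 = $8.78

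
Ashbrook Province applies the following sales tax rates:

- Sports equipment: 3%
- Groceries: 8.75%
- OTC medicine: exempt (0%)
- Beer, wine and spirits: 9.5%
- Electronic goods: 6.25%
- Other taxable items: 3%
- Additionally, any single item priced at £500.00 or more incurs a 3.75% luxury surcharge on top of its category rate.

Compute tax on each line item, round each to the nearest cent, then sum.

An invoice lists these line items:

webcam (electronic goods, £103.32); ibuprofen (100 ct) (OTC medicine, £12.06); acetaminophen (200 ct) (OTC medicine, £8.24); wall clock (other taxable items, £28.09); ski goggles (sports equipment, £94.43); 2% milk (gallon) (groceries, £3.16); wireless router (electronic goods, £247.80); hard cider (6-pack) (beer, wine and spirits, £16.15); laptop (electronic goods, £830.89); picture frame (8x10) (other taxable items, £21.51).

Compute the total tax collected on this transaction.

£111.17

Webcam £103.32: electronic goods → 6.25% → £6.46
Ibuprofen (100 ct) £12.06: OTC medicine → 0% → £0.00
Acetaminophen (200 ct) £8.24: OTC medicine → 0% → £0.00
Wall clock £28.09: other taxable items → 3% → £0.84
Ski goggles £94.43: sports equipment → 3% → £2.83
2% milk (gallon) £3.16: groceries → 8.75% → £0.28
Wireless router £247.80: electronic goods → 6.25% → £15.49
Hard cider (6-pack) £16.15: beer, wine and spirits → 9.5% → £1.53
Laptop £830.89: electronic goods → 6.25% + 3.75% surcharge = 10% → £83.09
Picture frame (8x10) £21.51: other taxable items → 3% → £0.65
Total tax = £6.46 + £0.84 + £2.83 + £0.28 + £15.49 + £1.53 + £83.09 + £0.65 = £111.17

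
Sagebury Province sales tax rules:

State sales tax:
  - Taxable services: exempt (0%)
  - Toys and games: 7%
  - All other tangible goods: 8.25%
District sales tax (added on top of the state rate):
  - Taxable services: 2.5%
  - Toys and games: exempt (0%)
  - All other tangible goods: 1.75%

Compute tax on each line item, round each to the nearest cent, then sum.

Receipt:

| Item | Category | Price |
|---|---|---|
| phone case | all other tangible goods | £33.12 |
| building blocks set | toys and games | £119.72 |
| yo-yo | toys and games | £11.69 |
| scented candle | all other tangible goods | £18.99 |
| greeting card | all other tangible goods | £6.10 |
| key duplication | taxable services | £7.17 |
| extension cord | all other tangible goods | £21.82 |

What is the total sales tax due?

£17.38

Phone case £33.12: all other tangible goods → 8.25% + 1.75% district = 10% → £3.31
Building blocks set £119.72: toys and games → 7% + 0% district = 7% → £8.38
Yo-yo £11.69: toys and games → 7% + 0% district = 7% → £0.82
Scented candle £18.99: all other tangible goods → 8.25% + 1.75% district = 10% → £1.90
Greeting card £6.10: all other tangible goods → 8.25% + 1.75% district = 10% → £0.61
Key duplication £7.17: taxable services → 0% + 2.5% district = 2.5% → £0.18
Extension cord £21.82: all other tangible goods → 8.25% + 1.75% district = 10% → £2.18
Total tax = £3.31 + £8.38 + £0.82 + £1.90 + £0.61 + £0.18 + £2.18 = £17.38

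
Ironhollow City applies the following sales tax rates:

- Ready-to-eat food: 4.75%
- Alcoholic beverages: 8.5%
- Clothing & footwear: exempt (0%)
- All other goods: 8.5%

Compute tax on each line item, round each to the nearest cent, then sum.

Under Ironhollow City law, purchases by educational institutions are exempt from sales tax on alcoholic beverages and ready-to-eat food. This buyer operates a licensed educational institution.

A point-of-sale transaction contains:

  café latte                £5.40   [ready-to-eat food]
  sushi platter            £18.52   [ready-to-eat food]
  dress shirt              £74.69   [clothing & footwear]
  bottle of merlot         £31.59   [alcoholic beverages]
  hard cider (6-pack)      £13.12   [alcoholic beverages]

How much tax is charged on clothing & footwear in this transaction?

£0.00

Dress shirt £74.69: clothing & footwear → 0% → £0.00
Tax on clothing & footwear = £0.00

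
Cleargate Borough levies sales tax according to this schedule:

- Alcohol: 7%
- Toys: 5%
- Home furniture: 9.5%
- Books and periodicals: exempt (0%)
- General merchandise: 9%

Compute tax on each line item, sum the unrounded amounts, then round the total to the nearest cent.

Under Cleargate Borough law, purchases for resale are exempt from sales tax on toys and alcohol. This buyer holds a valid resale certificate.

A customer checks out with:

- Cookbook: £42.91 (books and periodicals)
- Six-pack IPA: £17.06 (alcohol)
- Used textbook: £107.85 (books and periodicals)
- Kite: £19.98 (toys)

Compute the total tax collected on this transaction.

£0.00

Cookbook £42.91: books and periodicals → 0% → £0.00
Six-pack IPA £17.06: alcohol, buyer-exempt → 0% → £0.00
Used textbook £107.85: books and periodicals → 0% → £0.00
Kite £19.98: toys, buyer-exempt → 0% → £0.00
Unrounded tax sum = £0.00 → £0.00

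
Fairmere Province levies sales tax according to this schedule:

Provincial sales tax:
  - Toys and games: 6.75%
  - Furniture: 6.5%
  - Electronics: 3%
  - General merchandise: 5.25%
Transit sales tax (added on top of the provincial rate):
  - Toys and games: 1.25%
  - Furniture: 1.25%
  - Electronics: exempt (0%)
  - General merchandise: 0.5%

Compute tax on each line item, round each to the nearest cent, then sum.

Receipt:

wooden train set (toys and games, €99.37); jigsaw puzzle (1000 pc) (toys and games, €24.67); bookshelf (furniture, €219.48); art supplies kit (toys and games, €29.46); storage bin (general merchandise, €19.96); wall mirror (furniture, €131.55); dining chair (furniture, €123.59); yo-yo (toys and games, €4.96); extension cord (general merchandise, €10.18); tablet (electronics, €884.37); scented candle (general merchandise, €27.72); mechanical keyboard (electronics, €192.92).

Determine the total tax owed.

Wooden train set €99.37: toys and games → 6.75% + 1.25% transit = 8% → €7.95
Jigsaw puzzle (1000 pc) €24.67: toys and games → 6.75% + 1.25% transit = 8% → €1.97
Bookshelf €219.48: furniture → 6.5% + 1.25% transit = 7.75% → €17.01
Art supplies kit €29.46: toys and games → 6.75% + 1.25% transit = 8% → €2.36
Storage bin €19.96: general merchandise → 5.25% + 0.5% transit = 5.75% → €1.15
Wall mirror €131.55: furniture → 6.5% + 1.25% transit = 7.75% → €10.20
Dining chair €123.59: furniture → 6.5% + 1.25% transit = 7.75% → €9.58
Yo-yo €4.96: toys and games → 6.75% + 1.25% transit = 8% → €0.40
Extension cord €10.18: general merchandise → 5.25% + 0.5% transit = 5.75% → €0.59
Tablet €884.37: electronics → 3% + 0% transit = 3% → €26.53
Scented candle €27.72: general merchandise → 5.25% + 0.5% transit = 5.75% → €1.59
Mechanical keyboard €192.92: electronics → 3% + 0% transit = 3% → €5.79
Total tax = €7.95 + €1.97 + €17.01 + €2.36 + €1.15 + €10.20 + €9.58 + €0.40 + €0.59 + €26.53 + €1.59 + €5.79 = €85.12

€85.12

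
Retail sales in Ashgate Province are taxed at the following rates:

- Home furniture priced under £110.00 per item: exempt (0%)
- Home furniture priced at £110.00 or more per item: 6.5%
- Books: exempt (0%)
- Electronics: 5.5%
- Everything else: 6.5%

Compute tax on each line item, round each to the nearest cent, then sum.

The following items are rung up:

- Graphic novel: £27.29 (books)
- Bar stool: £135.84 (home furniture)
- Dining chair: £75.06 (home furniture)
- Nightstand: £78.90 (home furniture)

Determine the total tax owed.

£8.83

Graphic novel £27.29: books → 0% → £0.00
Bar stool £135.84: home furniture, £110.00 or more → 6.5% → £8.83
Dining chair £75.06: home furniture, under £110.00 → 0% → £0.00
Nightstand £78.90: home furniture, under £110.00 → 0% → £0.00
Total tax = £8.83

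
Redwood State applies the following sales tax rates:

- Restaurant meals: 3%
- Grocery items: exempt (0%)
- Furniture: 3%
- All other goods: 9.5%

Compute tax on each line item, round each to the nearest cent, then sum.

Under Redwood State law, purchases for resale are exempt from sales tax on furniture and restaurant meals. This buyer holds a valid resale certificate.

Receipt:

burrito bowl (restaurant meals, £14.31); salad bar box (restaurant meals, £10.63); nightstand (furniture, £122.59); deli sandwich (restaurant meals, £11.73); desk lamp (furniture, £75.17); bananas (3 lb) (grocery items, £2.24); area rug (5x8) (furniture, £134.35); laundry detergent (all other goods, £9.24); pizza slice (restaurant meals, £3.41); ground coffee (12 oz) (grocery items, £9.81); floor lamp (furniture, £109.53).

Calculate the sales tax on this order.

£0.88

Burrito bowl £14.31: restaurant meals, buyer-exempt → 0% → £0.00
Salad bar box £10.63: restaurant meals, buyer-exempt → 0% → £0.00
Nightstand £122.59: furniture, buyer-exempt → 0% → £0.00
Deli sandwich £11.73: restaurant meals, buyer-exempt → 0% → £0.00
Desk lamp £75.17: furniture, buyer-exempt → 0% → £0.00
Bananas (3 lb) £2.24: grocery items → 0% → £0.00
Area rug (5x8) £134.35: furniture, buyer-exempt → 0% → £0.00
Laundry detergent £9.24: all other goods → 9.5% → £0.88
Pizza slice £3.41: restaurant meals, buyer-exempt → 0% → £0.00
Ground coffee (12 oz) £9.81: grocery items → 0% → £0.00
Floor lamp £109.53: furniture, buyer-exempt → 0% → £0.00
Total tax = £0.88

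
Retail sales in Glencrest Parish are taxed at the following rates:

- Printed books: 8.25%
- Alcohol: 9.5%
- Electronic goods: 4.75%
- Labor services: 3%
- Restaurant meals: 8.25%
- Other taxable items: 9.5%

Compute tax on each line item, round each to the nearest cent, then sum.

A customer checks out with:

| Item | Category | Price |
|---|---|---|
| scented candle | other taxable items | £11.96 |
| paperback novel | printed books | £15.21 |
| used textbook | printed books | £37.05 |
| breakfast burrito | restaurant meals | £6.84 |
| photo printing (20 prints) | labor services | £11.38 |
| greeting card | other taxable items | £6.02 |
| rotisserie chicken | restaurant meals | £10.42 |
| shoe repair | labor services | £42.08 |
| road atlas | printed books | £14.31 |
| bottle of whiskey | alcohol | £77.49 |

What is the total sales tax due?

£17.58

Scented candle £11.96: other taxable items → 9.5% → £1.14
Paperback novel £15.21: printed books → 8.25% → £1.25
Used textbook £37.05: printed books → 8.25% → £3.06
Breakfast burrito £6.84: restaurant meals → 8.25% → £0.56
Photo printing (20 prints) £11.38: labor services → 3% → £0.34
Greeting card £6.02: other taxable items → 9.5% → £0.57
Rotisserie chicken £10.42: restaurant meals → 8.25% → £0.86
Shoe repair £42.08: labor services → 3% → £1.26
Road atlas £14.31: printed books → 8.25% → £1.18
Bottle of whiskey £77.49: alcohol → 9.5% → £7.36
Total tax = £1.14 + £1.25 + £3.06 + £0.56 + £0.34 + £0.57 + £0.86 + £1.26 + £1.18 + £7.36 = £17.58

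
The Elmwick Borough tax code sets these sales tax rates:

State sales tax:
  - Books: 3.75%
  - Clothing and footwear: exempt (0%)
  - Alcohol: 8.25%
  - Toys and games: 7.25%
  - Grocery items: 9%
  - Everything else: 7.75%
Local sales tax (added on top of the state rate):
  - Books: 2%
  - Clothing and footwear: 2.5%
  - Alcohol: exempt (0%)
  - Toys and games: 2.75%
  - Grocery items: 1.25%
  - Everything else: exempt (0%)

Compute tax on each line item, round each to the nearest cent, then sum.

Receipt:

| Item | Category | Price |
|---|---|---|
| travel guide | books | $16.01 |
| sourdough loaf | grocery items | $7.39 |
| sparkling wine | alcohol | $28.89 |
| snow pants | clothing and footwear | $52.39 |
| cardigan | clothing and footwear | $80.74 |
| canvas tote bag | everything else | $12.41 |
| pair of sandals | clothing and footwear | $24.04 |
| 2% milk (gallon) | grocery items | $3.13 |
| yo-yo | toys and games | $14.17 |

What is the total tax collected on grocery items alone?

Sourdough loaf $7.39: grocery items → 9% + 1.25% local = 10.25% → $0.76
2% milk (gallon) $3.13: grocery items → 9% + 1.25% local = 10.25% → $0.32
Tax on grocery items = $0.76 + $0.32 = $1.08

$1.08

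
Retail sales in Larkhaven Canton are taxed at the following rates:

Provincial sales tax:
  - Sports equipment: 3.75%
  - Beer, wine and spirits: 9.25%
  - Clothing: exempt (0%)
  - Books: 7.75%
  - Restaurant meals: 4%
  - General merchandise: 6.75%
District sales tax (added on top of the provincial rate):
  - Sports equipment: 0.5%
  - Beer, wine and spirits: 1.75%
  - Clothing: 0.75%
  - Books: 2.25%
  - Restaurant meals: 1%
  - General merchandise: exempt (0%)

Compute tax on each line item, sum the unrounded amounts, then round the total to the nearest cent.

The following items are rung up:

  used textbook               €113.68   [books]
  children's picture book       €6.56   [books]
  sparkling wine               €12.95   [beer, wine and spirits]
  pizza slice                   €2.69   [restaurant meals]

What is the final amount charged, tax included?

€149.46

Used textbook €113.68: books → 7.75% + 2.25% district = 10% → €11.368
Children's picture book €6.56: books → 7.75% + 2.25% district = 10% → €0.656
Sparkling wine €12.95: beer, wine and spirits → 9.25% + 1.75% district = 11% → €1.4245
Pizza slice €2.69: restaurant meals → 4% + 1% district = 5% → €0.1345
Subtotal = €135.88; unrounded tax = €13.583 → €13.58; total due = €149.46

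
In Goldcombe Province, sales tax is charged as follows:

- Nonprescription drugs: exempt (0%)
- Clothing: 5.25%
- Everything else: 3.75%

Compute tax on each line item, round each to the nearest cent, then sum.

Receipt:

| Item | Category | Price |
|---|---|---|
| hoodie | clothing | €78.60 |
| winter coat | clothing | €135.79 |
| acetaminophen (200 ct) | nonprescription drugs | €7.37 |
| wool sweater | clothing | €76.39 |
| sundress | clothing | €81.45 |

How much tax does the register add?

€19.55

Hoodie €78.60: clothing → 5.25% → €4.13
Winter coat €135.79: clothing → 5.25% → €7.13
Acetaminophen (200 ct) €7.37: nonprescription drugs → 0% → €0.00
Wool sweater €76.39: clothing → 5.25% → €4.01
Sundress €81.45: clothing → 5.25% → €4.28
Total tax = €4.13 + €7.13 + €4.01 + €4.28 = €19.55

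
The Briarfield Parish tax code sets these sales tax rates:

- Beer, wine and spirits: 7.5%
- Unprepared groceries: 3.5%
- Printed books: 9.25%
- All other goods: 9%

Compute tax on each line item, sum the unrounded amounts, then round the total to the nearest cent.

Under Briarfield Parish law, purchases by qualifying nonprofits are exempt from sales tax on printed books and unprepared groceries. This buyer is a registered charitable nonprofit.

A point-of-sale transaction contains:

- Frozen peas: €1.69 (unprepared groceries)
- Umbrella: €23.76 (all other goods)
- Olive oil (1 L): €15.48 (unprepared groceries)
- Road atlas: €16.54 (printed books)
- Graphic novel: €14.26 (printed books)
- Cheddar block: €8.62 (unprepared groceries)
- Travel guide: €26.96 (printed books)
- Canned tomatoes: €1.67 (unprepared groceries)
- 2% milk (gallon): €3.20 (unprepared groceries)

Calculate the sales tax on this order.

Frozen peas €1.69: unprepared groceries, buyer-exempt → 0% → €0.00
Umbrella €23.76: all other goods → 9% → €2.1384
Olive oil (1 L) €15.48: unprepared groceries, buyer-exempt → 0% → €0.00
Road atlas €16.54: printed books, buyer-exempt → 0% → €0.00
Graphic novel €14.26: printed books, buyer-exempt → 0% → €0.00
Cheddar block €8.62: unprepared groceries, buyer-exempt → 0% → €0.00
Travel guide €26.96: printed books, buyer-exempt → 0% → €0.00
Canned tomatoes €1.67: unprepared groceries, buyer-exempt → 0% → €0.00
2% milk (gallon) €3.20: unprepared groceries, buyer-exempt → 0% → €0.00
Unrounded tax sum = €2.1384 → €2.14

€2.14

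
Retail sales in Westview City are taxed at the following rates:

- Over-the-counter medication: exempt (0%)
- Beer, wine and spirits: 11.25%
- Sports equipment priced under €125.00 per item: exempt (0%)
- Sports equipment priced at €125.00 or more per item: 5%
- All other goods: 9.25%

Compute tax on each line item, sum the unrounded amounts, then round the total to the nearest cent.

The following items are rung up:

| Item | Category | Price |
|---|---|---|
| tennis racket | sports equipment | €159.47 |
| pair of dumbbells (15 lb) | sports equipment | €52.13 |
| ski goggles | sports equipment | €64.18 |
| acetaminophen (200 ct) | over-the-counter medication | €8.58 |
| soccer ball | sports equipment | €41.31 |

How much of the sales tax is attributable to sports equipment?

Tennis racket €159.47: sports equipment, €125.00 or more → 5% → €7.9735
Pair of dumbbells (15 lb) €52.13: sports equipment, under €125.00 → 0% → €0.00
Ski goggles €64.18: sports equipment, under €125.00 → 0% → €0.00
Soccer ball €41.31: sports equipment, under €125.00 → 0% → €0.00
Tax on sports equipment: unrounded sum = €7.9735 → €7.97

€7.97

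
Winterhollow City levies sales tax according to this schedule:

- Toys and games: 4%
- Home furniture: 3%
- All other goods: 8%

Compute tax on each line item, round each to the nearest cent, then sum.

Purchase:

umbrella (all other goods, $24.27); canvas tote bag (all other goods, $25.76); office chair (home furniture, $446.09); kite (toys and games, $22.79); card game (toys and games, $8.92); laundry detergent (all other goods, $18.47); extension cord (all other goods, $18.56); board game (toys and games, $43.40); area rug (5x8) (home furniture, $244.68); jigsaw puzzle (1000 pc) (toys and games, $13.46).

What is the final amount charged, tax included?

Umbrella $24.27: all other goods → 8% → $1.94
Canvas tote bag $25.76: all other goods → 8% → $2.06
Office chair $446.09: home furniture → 3% → $13.38
Kite $22.79: toys and games → 4% → $0.91
Card game $8.92: toys and games → 4% → $0.36
Laundry detergent $18.47: all other goods → 8% → $1.48
Extension cord $18.56: all other goods → 8% → $1.48
Board game $43.40: toys and games → 4% → $1.74
Area rug (5x8) $244.68: home furniture → 3% → $7.34
Jigsaw puzzle (1000 pc) $13.46: toys and games → 4% → $0.54
Subtotal = $866.40; tax = $31.23; total due = $897.63

$897.63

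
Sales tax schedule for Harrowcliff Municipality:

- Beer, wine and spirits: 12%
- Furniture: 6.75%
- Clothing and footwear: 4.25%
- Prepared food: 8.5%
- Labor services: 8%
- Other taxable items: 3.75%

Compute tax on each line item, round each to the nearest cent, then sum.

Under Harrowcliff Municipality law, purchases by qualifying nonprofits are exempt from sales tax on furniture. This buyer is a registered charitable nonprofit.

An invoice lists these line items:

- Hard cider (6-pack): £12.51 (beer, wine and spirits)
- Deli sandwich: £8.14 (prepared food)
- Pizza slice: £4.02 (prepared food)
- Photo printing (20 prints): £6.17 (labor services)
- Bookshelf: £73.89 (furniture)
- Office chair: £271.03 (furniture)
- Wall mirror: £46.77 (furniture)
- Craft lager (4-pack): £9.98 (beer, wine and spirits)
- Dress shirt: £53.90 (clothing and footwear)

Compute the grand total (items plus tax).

Hard cider (6-pack) £12.51: beer, wine and spirits → 12% → £1.50
Deli sandwich £8.14: prepared food → 8.5% → £0.69
Pizza slice £4.02: prepared food → 8.5% → £0.34
Photo printing (20 prints) £6.17: labor services → 8% → £0.49
Bookshelf £73.89: furniture, buyer-exempt → 0% → £0.00
Office chair £271.03: furniture, buyer-exempt → 0% → £0.00
Wall mirror £46.77: furniture, buyer-exempt → 0% → £0.00
Craft lager (4-pack) £9.98: beer, wine and spirits → 12% → £1.20
Dress shirt £53.90: clothing and footwear → 4.25% → £2.29
Subtotal = £486.41; tax = £6.51; total due = £492.92

£492.92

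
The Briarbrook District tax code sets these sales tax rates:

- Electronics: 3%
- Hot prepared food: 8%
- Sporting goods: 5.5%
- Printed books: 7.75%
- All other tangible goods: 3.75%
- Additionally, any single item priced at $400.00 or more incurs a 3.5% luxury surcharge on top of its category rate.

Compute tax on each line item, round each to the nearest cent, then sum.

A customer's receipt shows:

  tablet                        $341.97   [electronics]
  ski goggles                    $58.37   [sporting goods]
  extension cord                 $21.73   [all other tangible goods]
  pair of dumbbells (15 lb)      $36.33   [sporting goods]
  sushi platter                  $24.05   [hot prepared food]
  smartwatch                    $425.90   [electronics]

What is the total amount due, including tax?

$954.23

Tablet $341.97: electronics → 3% → $10.26
Ski goggles $58.37: sporting goods → 5.5% → $3.21
Extension cord $21.73: all other tangible goods → 3.75% → $0.81
Pair of dumbbells (15 lb) $36.33: sporting goods → 5.5% → $2.00
Sushi platter $24.05: hot prepared food → 8% → $1.92
Smartwatch $425.90: electronics → 3% + 3.5% surcharge = 6.5% → $27.68
Subtotal = $908.35; tax = $45.88; total due = $954.23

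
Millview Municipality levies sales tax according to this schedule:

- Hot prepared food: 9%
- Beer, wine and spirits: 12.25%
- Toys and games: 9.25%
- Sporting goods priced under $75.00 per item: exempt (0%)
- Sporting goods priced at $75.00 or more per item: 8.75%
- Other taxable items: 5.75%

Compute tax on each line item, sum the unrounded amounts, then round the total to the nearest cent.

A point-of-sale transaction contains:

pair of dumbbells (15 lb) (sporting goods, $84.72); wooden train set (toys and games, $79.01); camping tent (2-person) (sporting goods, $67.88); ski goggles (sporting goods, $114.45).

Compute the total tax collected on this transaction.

$24.74

Pair of dumbbells (15 lb) $84.72: sporting goods, $75.00 or more → 8.75% → $7.413
Wooden train set $79.01: toys and games → 9.25% → $7.308425
Camping tent (2-person) $67.88: sporting goods, under $75.00 → 0% → $0.00
Ski goggles $114.45: sporting goods, $75.00 or more → 8.75% → $10.014375
Unrounded tax sum = $24.7358 → $24.74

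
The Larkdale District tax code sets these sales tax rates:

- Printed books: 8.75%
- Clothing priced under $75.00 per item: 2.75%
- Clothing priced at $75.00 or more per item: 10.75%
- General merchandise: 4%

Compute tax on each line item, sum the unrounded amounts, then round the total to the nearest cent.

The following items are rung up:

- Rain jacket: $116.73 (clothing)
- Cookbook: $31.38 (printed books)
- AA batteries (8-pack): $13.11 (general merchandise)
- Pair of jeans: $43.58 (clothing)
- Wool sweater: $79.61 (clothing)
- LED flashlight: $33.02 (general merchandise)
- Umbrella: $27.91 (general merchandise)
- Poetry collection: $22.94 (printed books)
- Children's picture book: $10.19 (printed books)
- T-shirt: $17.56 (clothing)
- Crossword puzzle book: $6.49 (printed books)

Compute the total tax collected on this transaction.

Rain jacket $116.73: clothing, $75.00 or more → 10.75% → $12.548475
Cookbook $31.38: printed books → 8.75% → $2.74575
AA batteries (8-pack) $13.11: general merchandise → 4% → $0.5244
Pair of jeans $43.58: clothing, under $75.00 → 2.75% → $1.19845
Wool sweater $79.61: clothing, $75.00 or more → 10.75% → $8.558075
LED flashlight $33.02: general merchandise → 4% → $1.3208
Umbrella $27.91: general merchandise → 4% → $1.1164
Poetry collection $22.94: printed books → 8.75% → $2.00725
Children's picture book $10.19: printed books → 8.75% → $0.891625
T-shirt $17.56: clothing, under $75.00 → 2.75% → $0.4829
Crossword puzzle book $6.49: printed books → 8.75% → $0.567875
Unrounded tax sum = $31.962 → $31.96

$31.96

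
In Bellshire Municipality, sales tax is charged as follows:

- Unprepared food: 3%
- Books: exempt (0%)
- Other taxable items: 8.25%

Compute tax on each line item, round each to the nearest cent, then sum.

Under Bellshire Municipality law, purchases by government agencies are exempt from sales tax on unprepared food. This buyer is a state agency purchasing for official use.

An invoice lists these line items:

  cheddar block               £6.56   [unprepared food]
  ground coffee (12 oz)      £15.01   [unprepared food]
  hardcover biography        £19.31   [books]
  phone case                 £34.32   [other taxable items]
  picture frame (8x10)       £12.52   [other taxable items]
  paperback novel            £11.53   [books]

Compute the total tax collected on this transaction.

Cheddar block £6.56: unprepared food, buyer-exempt → 0% → £0.00
Ground coffee (12 oz) £15.01: unprepared food, buyer-exempt → 0% → £0.00
Hardcover biography £19.31: books → 0% → £0.00
Phone case £34.32: other taxable items → 8.25% → £2.83
Picture frame (8x10) £12.52: other taxable items → 8.25% → £1.03
Paperback novel £11.53: books → 0% → £0.00
Total tax = £2.83 + £1.03 = £3.86

£3.86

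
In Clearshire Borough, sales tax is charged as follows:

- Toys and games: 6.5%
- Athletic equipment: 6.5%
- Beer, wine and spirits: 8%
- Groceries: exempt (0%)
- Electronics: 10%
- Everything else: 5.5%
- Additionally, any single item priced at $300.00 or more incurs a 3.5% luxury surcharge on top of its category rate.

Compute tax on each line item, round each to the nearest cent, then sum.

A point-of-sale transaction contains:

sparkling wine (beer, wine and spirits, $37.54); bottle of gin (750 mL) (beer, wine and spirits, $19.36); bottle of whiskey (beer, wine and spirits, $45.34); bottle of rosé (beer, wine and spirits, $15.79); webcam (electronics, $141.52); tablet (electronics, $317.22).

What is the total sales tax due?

Sparkling wine $37.54: beer, wine and spirits → 8% → $3.00
Bottle of gin (750 mL) $19.36: beer, wine and spirits → 8% → $1.55
Bottle of whiskey $45.34: beer, wine and spirits → 8% → $3.63
Bottle of rosé $15.79: beer, wine and spirits → 8% → $1.26
Webcam $141.52: electronics → 10% → $14.15
Tablet $317.22: electronics → 10% + 3.5% surcharge = 13.5% → $42.82
Total tax = $3.00 + $1.55 + $3.63 + $1.26 + $14.15 + $42.82 = $66.41

$66.41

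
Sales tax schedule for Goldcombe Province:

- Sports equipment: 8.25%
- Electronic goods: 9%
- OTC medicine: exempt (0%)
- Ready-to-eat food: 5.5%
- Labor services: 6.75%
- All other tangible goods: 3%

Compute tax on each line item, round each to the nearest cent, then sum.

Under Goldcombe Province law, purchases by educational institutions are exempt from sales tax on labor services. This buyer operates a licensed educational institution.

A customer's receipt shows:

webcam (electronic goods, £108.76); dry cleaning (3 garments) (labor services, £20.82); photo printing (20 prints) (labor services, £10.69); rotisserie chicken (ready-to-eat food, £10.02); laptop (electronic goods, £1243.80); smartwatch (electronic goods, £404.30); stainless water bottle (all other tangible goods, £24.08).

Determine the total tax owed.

£159.39

Webcam £108.76: electronic goods → 9% → £9.79
Dry cleaning (3 garments) £20.82: labor services, buyer-exempt → 0% → £0.00
Photo printing (20 prints) £10.69: labor services, buyer-exempt → 0% → £0.00
Rotisserie chicken £10.02: ready-to-eat food → 5.5% → £0.55
Laptop £1243.80: electronic goods → 9% → £111.94
Smartwatch £404.30: electronic goods → 9% → £36.39
Stainless water bottle £24.08: all other tangible goods → 3% → £0.72
Total tax = £9.79 + £0.55 + £111.94 + £36.39 + £0.72 = £159.39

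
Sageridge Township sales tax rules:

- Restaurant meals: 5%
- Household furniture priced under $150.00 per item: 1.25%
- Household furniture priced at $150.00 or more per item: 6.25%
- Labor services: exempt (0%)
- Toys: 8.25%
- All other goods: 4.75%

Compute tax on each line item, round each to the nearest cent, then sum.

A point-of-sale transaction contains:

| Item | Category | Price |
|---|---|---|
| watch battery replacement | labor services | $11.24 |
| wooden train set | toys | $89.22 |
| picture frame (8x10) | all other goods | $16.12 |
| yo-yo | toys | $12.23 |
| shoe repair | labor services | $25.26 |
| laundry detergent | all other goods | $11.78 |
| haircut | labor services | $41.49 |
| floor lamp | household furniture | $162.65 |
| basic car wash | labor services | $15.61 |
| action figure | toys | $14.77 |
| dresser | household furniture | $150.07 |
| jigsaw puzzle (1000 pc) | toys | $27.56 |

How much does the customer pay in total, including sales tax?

$610.74

Watch battery replacement $11.24: labor services → 0% → $0.00
Wooden train set $89.22: toys → 8.25% → $7.36
Picture frame (8x10) $16.12: all other goods → 4.75% → $0.77
Yo-yo $12.23: toys → 8.25% → $1.01
Shoe repair $25.26: labor services → 0% → $0.00
Laundry detergent $11.78: all other goods → 4.75% → $0.56
Haircut $41.49: labor services → 0% → $0.00
Floor lamp $162.65: household furniture, $150.00 or more → 6.25% → $10.17
Basic car wash $15.61: labor services → 0% → $0.00
Action figure $14.77: toys → 8.25% → $1.22
Dresser $150.07: household furniture, $150.00 or more → 6.25% → $9.38
Jigsaw puzzle (1000 pc) $27.56: toys → 8.25% → $2.27
Subtotal = $578.00; tax = $32.74; total due = $610.74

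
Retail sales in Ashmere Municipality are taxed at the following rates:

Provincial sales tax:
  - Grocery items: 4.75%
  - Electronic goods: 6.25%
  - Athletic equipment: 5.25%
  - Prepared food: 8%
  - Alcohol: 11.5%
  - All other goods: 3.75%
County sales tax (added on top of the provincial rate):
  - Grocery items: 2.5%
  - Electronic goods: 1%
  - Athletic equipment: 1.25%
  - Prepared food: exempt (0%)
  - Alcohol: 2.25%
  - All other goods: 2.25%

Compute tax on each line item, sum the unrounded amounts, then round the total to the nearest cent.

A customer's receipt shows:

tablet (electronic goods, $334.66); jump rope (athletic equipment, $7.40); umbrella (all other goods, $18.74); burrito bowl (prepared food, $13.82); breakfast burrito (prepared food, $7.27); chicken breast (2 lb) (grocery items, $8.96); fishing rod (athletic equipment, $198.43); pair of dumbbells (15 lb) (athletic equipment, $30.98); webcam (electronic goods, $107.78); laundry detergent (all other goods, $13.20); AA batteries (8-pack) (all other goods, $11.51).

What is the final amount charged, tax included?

$805.16

Tablet $334.66: electronic goods → 6.25% + 1% county = 7.25% → $24.26285
Jump rope $7.40: athletic equipment → 5.25% + 1.25% county = 6.5% → $0.481
Umbrella $18.74: all other goods → 3.75% + 2.25% county = 6% → $1.1244
Burrito bowl $13.82: prepared food → 8% + 0% county = 8% → $1.1056
Breakfast burrito $7.27: prepared food → 8% + 0% county = 8% → $0.5816
Chicken breast (2 lb) $8.96: grocery items → 4.75% + 2.5% county = 7.25% → $0.6496
Fishing rod $198.43: athletic equipment → 5.25% + 1.25% county = 6.5% → $12.89795
Pair of dumbbells (15 lb) $30.98: athletic equipment → 5.25% + 1.25% county = 6.5% → $2.0137
Webcam $107.78: electronic goods → 6.25% + 1% county = 7.25% → $7.81405
Laundry detergent $13.20: all other goods → 3.75% + 2.25% county = 6% → $0.792
AA batteries (8-pack) $11.51: all other goods → 3.75% + 2.25% county = 6% → $0.6906
Subtotal = $752.75; unrounded tax = $52.41335 → $52.41; total due = $805.16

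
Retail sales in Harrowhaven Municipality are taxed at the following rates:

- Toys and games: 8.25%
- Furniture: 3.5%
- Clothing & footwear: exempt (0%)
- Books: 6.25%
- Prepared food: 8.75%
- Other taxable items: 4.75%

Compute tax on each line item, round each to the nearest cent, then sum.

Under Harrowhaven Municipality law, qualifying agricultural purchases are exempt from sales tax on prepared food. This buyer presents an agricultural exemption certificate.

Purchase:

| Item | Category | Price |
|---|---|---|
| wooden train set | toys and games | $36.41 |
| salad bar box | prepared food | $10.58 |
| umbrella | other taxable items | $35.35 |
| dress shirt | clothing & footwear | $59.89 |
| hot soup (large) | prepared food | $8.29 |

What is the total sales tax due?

Wooden train set $36.41: toys and games → 8.25% → $3.00
Salad bar box $10.58: prepared food, buyer-exempt → 0% → $0.00
Umbrella $35.35: other taxable items → 4.75% → $1.68
Dress shirt $59.89: clothing & footwear → 0% → $0.00
Hot soup (large) $8.29: prepared food, buyer-exempt → 0% → $0.00
Total tax = $3.00 + $1.68 = $4.68

$4.68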